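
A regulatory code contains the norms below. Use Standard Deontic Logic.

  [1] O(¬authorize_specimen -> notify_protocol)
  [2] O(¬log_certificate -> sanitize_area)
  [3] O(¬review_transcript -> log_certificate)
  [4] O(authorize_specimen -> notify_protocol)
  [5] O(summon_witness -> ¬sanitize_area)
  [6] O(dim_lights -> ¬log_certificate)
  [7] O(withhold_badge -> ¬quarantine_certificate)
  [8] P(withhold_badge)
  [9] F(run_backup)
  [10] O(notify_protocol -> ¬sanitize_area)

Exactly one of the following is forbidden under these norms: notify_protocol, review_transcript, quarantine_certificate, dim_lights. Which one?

By case analysis on authorize_specimen: premise 4 gives O(authorize_specimen -> notify_protocol) and premise 1 gives O(¬authorize_specimen -> notify_protocol), so O(notify_protocol) either way.
Premise 10 is O(notify_protocol -> ¬sanitize_area); since O(notify_protocol), deontic closure gives O(¬sanitize_area).
Premise 2 is O(¬log_certificate -> sanitize_area); contrapositively O(¬sanitize_area -> log_certificate). Since O(¬sanitize_area) holds, K gives O(log_certificate).
Premise 6 is O(dim_lights -> ¬log_certificate); contrapositively O(log_certificate -> ¬dim_lights). Since O(log_certificate) holds, K gives O(¬dim_lights).
So O(¬dim_lights) holds, i.e. dim_lights is forbidden. None of the other listed options is forbidden under the premises.

dim_lights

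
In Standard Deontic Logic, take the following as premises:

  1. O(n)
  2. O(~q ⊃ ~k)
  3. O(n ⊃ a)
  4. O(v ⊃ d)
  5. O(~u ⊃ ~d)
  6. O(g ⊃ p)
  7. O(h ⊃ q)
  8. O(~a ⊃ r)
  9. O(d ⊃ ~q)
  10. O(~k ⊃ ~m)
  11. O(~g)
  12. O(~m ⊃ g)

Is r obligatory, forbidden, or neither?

Premise 8 is O(~a ⊃ r), but O(~a) is not derivable from the premises, so it does not yield O(r).
No premise or chain of K-axiom applications forces O(r), and none forces O(~r). So r is neither obligatory nor forbidden under these norms.

Neither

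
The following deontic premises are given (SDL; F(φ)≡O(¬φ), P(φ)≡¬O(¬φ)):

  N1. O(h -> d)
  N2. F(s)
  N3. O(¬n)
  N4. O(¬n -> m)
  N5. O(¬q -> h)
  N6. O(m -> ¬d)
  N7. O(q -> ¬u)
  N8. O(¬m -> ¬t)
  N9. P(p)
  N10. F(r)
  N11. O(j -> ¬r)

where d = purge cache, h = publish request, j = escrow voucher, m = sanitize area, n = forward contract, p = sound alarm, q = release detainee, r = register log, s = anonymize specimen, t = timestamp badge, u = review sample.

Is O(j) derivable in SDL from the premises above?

Premise 11 is O(j -> ¬r); even if O(¬r) held, inferring O(j) would be affirming the consequent — invalid.
No other premise forces O(j). An ideal world satisfying every premise can still have j false, so O(j) is not derivable.

No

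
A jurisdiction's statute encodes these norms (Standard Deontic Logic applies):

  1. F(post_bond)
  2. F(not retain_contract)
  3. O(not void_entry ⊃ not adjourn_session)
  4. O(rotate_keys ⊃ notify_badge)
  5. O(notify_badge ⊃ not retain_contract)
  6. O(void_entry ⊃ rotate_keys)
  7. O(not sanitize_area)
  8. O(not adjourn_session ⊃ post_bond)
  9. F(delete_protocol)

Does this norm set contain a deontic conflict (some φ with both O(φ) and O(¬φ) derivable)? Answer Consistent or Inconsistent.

Inconsistent

Premise 1, F(post_bond), is equivalent to O(not post_bond).
Premise 8, O(not adjourn_session ⊃ post_bond), contraposes to O(not post_bond ⊃ adjourn_session); with O(not post_bond) we get O(adjourn_session).
The contrapositive of premise 3 (O(not void_entry ⊃ not adjourn_session)) is O(adjourn_session ⊃ void_entry), and O(adjourn_session) is already established, so O(void_entry).
From O(void_entry) and premise 6, O(void_entry ⊃ rotate_keys), we obtain O(rotate_keys).
With premise 4, O(rotate_keys ⊃ notify_badge), the K-axiom yields O(notify_badge).
With premise 5, O(notify_badge ⊃ not retain_contract), the K-axiom yields O(not retain_contract).
Yet premise 2 is F(not retain_contract), i.e. O(retain_contract).
We now have both O(not retain_contract) and O(retain_contract) — retain_contract is simultaneously obligatory and forbidden, violating the D-axiom.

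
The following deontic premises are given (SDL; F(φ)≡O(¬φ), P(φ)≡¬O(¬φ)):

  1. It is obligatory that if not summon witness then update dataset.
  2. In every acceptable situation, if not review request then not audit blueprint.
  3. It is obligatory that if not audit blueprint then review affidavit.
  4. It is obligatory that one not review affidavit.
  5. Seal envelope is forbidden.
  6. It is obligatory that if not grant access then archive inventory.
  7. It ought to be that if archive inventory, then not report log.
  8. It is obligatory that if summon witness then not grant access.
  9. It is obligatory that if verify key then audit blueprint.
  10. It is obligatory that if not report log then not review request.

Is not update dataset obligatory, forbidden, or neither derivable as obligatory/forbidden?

From premise 4 we have O(¬review_affidavit).
Premise 3 is O(¬audit_blueprint → review_affidavit); contrapositively O(¬review_affidavit → audit_blueprint). Since O(¬review_affidavit) holds, K gives O(audit_blueprint).
Premise 2, O(¬review_request → ¬audit_blueprint), contraposes to O(audit_blueprint → review_request); with O(audit_blueprint) we get O(review_request).
Premise 10 is O(¬report_log → ¬review_request); contrapositively O(review_request → report_log). Since O(review_request) holds, K gives O(report_log).
Premise 7, O(archive_inventory → ¬report_log), contraposes to O(report_log → ¬archive_inventory); with O(report_log) we get O(¬archive_inventory).
The contrapositive of premise 6 (O(¬grant_access → archive_inventory)) is O(¬archive_inventory → grant_access), and O(¬archive_inventory) is already established, so O(grant_access).
Premise 8 is O(summon_witness → ¬grant_access); contrapositively O(grant_access → ¬summon_witness). Since O(grant_access) holds, K gives O(¬summon_witness).
From O(¬summon_witness) and premise 1, O(¬summon_witness → update_dataset), we obtain O(update_dataset).
Premises 5, 9 do not contribute to this derivation.
Thus O(update_dataset), which is F(¬update_dataset): ¬update_dataset is forbidden.

Forbidden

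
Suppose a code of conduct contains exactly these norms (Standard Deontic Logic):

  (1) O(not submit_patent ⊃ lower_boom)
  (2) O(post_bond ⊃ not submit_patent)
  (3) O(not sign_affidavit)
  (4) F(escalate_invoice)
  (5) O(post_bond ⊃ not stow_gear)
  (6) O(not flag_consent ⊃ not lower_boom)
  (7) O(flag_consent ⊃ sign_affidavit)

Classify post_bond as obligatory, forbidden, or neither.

Forbidden

Premise 3 states O(not sign_affidavit) outright.
The contrapositive of premise 7 (O(flag_consent ⊃ sign_affidavit)) is O(not sign_affidavit ⊃ not flag_consent), and O(not sign_affidavit) is already established, so O(not flag_consent).
Premise 6 is O(not flag_consent ⊃ not lower_boom); since O(not flag_consent), deontic closure gives O(not lower_boom).
Premise 1, O(not submit_patent ⊃ lower_boom), contraposes to O(not lower_boom ⊃ submit_patent); with O(not lower_boom) we get O(submit_patent).
Premise 2, O(post_bond ⊃ not submit_patent), contraposes to O(submit_patent ⊃ not post_bond); with O(submit_patent) we get O(not post_bond).
Premises 4, 5 do not contribute to this derivation.
Thus O(not post_bond), which is F(post_bond): post_bond is forbidden.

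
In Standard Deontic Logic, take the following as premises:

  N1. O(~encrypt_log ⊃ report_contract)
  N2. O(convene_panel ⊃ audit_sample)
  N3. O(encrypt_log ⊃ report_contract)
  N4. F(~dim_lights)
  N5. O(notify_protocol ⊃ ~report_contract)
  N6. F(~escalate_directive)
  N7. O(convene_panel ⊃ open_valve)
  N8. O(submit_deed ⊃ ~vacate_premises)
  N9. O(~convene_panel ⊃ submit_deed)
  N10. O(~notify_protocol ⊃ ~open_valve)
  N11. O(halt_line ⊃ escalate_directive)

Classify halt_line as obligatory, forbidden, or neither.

Premise 11 is O(halt_line ⊃ escalate_directive); even if O(escalate_directive) held, inferring O(halt_line) would be affirming the consequent — invalid.
No premise or chain of K-axiom applications forces O(halt_line), and none forces O(~halt_line). So halt_line is neither obligatory nor forbidden under these norms.

Neither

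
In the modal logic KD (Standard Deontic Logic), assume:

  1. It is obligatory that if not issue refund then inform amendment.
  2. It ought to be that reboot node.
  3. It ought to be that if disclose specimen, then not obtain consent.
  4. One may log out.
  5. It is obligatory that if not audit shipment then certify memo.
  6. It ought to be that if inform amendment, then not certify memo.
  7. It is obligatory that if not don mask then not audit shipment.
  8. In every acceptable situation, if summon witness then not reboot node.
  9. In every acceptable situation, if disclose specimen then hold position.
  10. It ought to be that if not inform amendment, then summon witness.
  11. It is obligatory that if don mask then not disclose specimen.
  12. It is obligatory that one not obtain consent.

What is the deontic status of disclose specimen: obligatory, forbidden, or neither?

From premise 2 we have O(reboot_node).
The contrapositive of premise 8 (O(summon_witness → ¬reboot_node)) is O(reboot_node → ¬summon_witness), and O(reboot_node) is already established, so O(¬summon_witness).
The contrapositive of premise 10 (O(¬inform_amendment → summon_witness)) is O(¬summon_witness → inform_amendment), and O(¬summon_witness) is already established, so O(inform_amendment).
Applying K to premise 6 (O(inform_amendment → ¬certify_memo)) and O(inform_amendment) yields O(¬certify_memo).
Premise 5 is O(¬audit_shipment → certify_memo); contrapositively O(¬certify_memo → audit_shipment). Since O(¬certify_memo) holds, K gives O(audit_shipment).
Premise 7, O(¬don_mask → ¬audit_shipment), contraposes to O(audit_shipment → don_mask); with O(audit_shipment) we get O(don_mask).
From O(don_mask) and premise 11, O(don_mask → ¬disclose_specimen), we obtain O(¬disclose_specimen).
Premises 1, 3, 4, 9, 12 do not contribute to this derivation.
Thus O(¬disclose_specimen), which is F(disclose_specimen): disclose_specimen is forbidden.

Forbidden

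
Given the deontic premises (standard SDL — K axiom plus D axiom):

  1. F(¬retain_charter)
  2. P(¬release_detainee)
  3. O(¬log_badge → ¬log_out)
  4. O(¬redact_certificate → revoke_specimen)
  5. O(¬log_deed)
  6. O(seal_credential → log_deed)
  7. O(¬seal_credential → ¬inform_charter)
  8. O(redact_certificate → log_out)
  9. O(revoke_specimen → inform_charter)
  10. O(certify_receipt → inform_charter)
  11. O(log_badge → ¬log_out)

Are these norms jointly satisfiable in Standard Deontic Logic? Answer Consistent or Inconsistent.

By case analysis on log_badge: premise 11 gives O(log_badge → ¬log_out) and premise 3 gives O(¬log_badge → ¬log_out), so O(¬log_out) either way.
Premise 8, O(redact_certificate → log_out), contraposes to O(¬log_out → ¬redact_certificate); with O(¬log_out) we get O(¬redact_certificate).
With premise 4, O(¬redact_certificate → revoke_specimen), the K-axiom yields O(revoke_specimen).
With premise 9, O(revoke_specimen → inform_charter), the K-axiom yields O(inform_charter).
The contrapositive of premise 7 (O(¬seal_credential → ¬inform_charter)) is O(inform_charter → seal_credential), and O(inform_charter) is already established, so O(seal_credential).
Premise 6 is O(seal_credential → log_deed); since O(seal_credential), deontic closure gives O(log_deed).
Yet premise 5 states O(¬log_deed).
We now have both O(log_deed) and O(¬log_deed) — log_deed is simultaneously obligatory and forbidden, violating the D-axiom.

Inconsistent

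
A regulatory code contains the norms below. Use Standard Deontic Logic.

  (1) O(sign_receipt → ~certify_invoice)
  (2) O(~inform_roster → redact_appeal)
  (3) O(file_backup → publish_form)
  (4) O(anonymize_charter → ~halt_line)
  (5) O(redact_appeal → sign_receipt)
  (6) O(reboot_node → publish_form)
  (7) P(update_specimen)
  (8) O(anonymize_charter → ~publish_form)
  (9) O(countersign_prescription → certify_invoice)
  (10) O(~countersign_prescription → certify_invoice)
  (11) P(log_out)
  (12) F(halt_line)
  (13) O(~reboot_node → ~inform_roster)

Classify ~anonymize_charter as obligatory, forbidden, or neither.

Premises 10 and 9 cover both cases: O(~countersign_prescription → certify_invoice) and O(countersign_prescription → certify_invoice). Since ~countersign_prescription ∨ countersign_prescription is a tautology, O(certify_invoice) follows.
Premise 1 is O(sign_receipt → ~certify_invoice); contrapositively O(certify_invoice → ~sign_receipt). Since O(certify_invoice) holds, K gives O(~sign_receipt).
The contrapositive of premise 5 (O(redact_appeal → sign_receipt)) is O(~sign_receipt → ~redact_appeal), and O(~sign_receipt) is already established, so O(~redact_appeal).
Premise 2, O(~inform_roster → redact_appeal), contraposes to O(~redact_appeal → inform_roster); with O(~redact_appeal) we get O(inform_roster).
Premise 13 is O(~reboot_node → ~inform_roster); contrapositively O(inform_roster → reboot_node). Since O(inform_roster) holds, K gives O(reboot_node).
With premise 6, O(reboot_node → publish_form), the K-axiom yields O(publish_form).
Premise 8, O(anonymize_charter → ~publish_form), contraposes to O(publish_form → ~anonymize_charter); with O(publish_form) we get O(~anonymize_charter).
Premises 3, 4, 7, 11, 12 do not contribute to this derivation.
Hence ~anonymize_charter is obligatory.

Obligatory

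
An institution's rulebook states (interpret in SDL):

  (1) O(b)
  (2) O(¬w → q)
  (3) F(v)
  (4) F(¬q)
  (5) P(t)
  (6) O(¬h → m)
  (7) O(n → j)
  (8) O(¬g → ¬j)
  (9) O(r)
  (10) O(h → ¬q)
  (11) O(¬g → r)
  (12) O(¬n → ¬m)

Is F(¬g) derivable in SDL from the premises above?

Premise 4 is F(¬q), i.e. O(q).
Premise 10 is O(h → ¬q); contrapositively O(q → ¬h). Since O(q) holds, K gives O(¬h).
Applying K to premise 6 (O(¬h → m)) and O(¬h) yields O(m).
The contrapositive of premise 12 (O(¬n → ¬m)) is O(m → n), and O(m) is already established, so O(n).
Applying K to premise 7 (O(n → j)) and O(n) yields O(j).
Premise 8, O(¬g → ¬j), contraposes to O(j → g); with O(j) we get O(g).
Premises 1, 2, 3, 5, 9, 11 do not contribute to this derivation.
So O(g) holds, i.e. F(¬g). The claim follows.

Yes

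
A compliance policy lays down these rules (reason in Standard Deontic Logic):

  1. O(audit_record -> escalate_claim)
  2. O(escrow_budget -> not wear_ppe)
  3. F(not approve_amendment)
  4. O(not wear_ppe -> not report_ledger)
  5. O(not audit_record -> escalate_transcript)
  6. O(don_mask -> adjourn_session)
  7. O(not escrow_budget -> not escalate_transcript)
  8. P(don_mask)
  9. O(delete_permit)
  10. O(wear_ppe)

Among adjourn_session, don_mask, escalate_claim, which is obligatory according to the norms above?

Premise 10 states O(wear_ppe) outright.
The contrapositive of premise 2 (O(escrow_budget -> not wear_ppe)) is O(wear_ppe -> not escrow_budget), and O(wear_ppe) is already established, so O(not escrow_budget).
From O(not escrow_budget) and premise 7, O(not escrow_budget -> not escalate_transcript), we obtain O(not escalate_transcript).
Premise 5 is O(not audit_record -> escalate_transcript); contrapositively O(not escalate_transcript -> audit_record). Since O(not escalate_transcript) holds, K gives O(audit_record).
From O(audit_record) and premise 1, O(audit_record -> escalate_claim), we obtain O(escalate_claim).
So O(escalate_claim) holds — escalate_claim is obligatory. None of the other listed options is made obligatory by any chain of premises.

escalate_claim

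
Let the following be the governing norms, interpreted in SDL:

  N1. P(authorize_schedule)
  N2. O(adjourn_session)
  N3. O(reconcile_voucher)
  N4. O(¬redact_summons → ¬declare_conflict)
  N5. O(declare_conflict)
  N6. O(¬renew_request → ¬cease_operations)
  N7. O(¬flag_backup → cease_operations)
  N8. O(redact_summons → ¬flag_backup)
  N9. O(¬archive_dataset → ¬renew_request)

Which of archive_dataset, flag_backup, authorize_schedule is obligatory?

archive_dataset

From premise 5 we have O(declare_conflict).
The contrapositive of premise 4 (O(¬redact_summons → ¬declare_conflict)) is O(declare_conflict → redact_summons), and O(declare_conflict) is already established, so O(redact_summons).
With premise 8, O(redact_summons → ¬flag_backup), the K-axiom yields O(¬flag_backup).
Applying K to premise 7 (O(¬flag_backup → cease_operations)) and O(¬flag_backup) yields O(cease_operations).
Premise 6 is O(¬renew_request → ¬cease_operations); contrapositively O(cease_operations → renew_request). Since O(cease_operations) holds, K gives O(renew_request).
Premise 9, O(¬archive_dataset → ¬renew_request), contraposes to O(renew_request → archive_dataset); with O(renew_request) we get O(archive_dataset).
So O(archive_dataset) holds — archive_dataset is obligatory. None of the other listed options is made obligatory by any chain of premises.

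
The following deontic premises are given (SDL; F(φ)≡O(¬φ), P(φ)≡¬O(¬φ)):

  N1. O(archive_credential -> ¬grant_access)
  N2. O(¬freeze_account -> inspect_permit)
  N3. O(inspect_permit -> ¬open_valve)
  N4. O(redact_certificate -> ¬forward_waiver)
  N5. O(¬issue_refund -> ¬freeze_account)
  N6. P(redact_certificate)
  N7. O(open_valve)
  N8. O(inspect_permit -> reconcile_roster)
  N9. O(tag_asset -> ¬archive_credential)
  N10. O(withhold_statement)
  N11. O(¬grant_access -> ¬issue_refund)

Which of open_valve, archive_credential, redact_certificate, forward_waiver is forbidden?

Premise 7 states O(open_valve) outright.
Premise 3, O(inspect_permit -> ¬open_valve), contraposes to O(open_valve -> ¬inspect_permit); with O(open_valve) we get O(¬inspect_permit).
The contrapositive of premise 2 (O(¬freeze_account -> inspect_permit)) is O(¬inspect_permit -> freeze_account), and O(¬inspect_permit) is already established, so O(freeze_account).
Premise 5, O(¬issue_refund -> ¬freeze_account), contraposes to O(freeze_account -> issue_refund); with O(freeze_account) we get O(issue_refund).
Premise 11, O(¬grant_access -> ¬issue_refund), contraposes to O(issue_refund -> grant_access); with O(issue_refund) we get O(grant_access).
Premise 1 is O(archive_credential -> ¬grant_access); contrapositively O(grant_access -> ¬archive_credential). Since O(grant_access) holds, K gives O(¬archive_credential).
So O(¬archive_credential) holds, i.e. archive_credential is forbidden. None of the other listed options is forbidden under the premises.

archive_credential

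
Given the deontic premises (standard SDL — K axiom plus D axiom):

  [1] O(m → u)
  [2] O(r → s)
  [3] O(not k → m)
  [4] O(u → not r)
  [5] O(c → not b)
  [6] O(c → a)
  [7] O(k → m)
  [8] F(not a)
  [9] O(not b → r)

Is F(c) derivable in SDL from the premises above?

Yes

Premises 7 and 3 are O(k → m) and O(not k → m); every ideal world satisfies k or not k, so in either case m holds — hence O(m).
With premise 1, O(m → u), the K-axiom yields O(u).
From O(u) and premise 4, O(u → not r), we obtain O(not r).
Premise 9 is O(not b → r); contrapositively O(not r → b). Since O(not r) holds, K gives O(b).
Premise 5 is O(c → not b); contrapositively O(b → not c). Since O(b) holds, K gives O(not c).
Premises 2, 6, 8 do not contribute to this derivation.
So O(not c) holds, i.e. F(c). The claim follows.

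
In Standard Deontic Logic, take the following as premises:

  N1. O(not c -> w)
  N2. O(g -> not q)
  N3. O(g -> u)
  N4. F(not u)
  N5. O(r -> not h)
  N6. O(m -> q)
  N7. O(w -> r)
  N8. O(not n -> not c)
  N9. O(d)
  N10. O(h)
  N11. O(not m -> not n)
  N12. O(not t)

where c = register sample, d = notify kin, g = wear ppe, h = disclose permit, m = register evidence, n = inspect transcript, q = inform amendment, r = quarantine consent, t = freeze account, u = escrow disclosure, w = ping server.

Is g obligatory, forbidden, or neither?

Premise 10 states O(h) outright.
Premise 5 is O(r -> not h); contrapositively O(h -> not r). Since O(h) holds, K gives O(not r).
Premise 7 is O(w -> r); contrapositively O(not r -> not w). Since O(not r) holds, K gives O(not w).
The contrapositive of premise 1 (O(not c -> w)) is O(not w -> c), and O(not w) is already established, so O(c).
The contrapositive of premise 8 (O(not n -> not c)) is O(c -> n), and O(c) is already established, so O(n).
Premise 11 is O(not m -> not n); contrapositively O(n -> m). Since O(n) holds, K gives O(m).
From O(m) and premise 6, O(m -> q), we obtain O(q).
Premise 2, O(g -> not q), contraposes to O(q -> not g); with O(q) we get O(not g).
Premises 3, 4, 9, 12 do not contribute to this derivation.
Thus O(not g), which is F(g): g is forbidden.

Forbidden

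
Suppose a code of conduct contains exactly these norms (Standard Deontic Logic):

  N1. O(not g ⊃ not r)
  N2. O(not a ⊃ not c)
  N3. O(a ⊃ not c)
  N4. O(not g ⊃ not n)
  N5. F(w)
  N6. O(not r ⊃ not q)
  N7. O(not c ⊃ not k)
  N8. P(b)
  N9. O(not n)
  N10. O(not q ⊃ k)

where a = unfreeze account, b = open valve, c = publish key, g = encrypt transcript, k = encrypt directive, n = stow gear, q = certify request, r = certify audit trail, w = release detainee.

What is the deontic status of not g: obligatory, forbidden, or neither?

Forbidden

Premises 3 and 2 cover both cases: O(a ⊃ not c) and O(not a ⊃ not c). Since a ∨ not a is a tautology, O(not c) follows.
Premise 7 is O(not c ⊃ not k); since O(not c), deontic closure gives O(not k).
Premise 10, O(not q ⊃ k), contraposes to O(not k ⊃ q); with O(not k) we get O(q).
Premise 6 is O(not r ⊃ not q); contrapositively O(q ⊃ r). Since O(q) holds, K gives O(r).
Premise 1 is O(not g ⊃ not r); contrapositively O(r ⊃ g). Since O(r) holds, K gives O(g).
Premises 4, 5, 8, 9 do not contribute to this derivation.
Thus O(g), which is F(not g): not g is forbidden.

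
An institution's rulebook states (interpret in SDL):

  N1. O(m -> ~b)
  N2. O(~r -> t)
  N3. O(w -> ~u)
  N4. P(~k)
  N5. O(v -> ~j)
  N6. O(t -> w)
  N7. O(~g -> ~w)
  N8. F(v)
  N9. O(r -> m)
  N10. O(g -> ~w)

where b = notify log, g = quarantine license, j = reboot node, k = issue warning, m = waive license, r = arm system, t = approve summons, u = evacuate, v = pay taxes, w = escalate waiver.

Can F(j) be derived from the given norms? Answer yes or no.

No

Premise 5 is O(v -> ~j), but O(v) is not derivable from the premises, so it does not yield O(~j).
No other premise forces O(~j). An ideal world satisfying every premise can still have j true, so F(j) is not derivable.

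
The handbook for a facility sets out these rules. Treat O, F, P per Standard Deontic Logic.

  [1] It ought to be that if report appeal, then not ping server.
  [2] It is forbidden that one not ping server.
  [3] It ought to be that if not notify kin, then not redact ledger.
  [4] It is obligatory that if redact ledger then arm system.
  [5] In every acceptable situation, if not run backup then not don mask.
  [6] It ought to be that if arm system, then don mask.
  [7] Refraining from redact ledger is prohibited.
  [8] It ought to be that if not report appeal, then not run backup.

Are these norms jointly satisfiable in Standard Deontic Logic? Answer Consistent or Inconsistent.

Premise 2 is F(¬ping_server), i.e. O(ping_server).
Premise 1, O(report_appeal → ¬ping_server), contraposes to O(ping_server → ¬report_appeal); with O(ping_server) we get O(¬report_appeal).
Applying K to premise 8 (O(¬report_appeal → ¬run_backup)) and O(¬report_appeal) yields O(¬run_backup).
Applying K to premise 5 (O(¬run_backup → ¬don_mask)) and O(¬run_backup) yields O(¬don_mask).
The contrapositive of premise 6 (O(arm_system → don_mask)) is O(¬don_mask → ¬arm_system), and O(¬don_mask) is already established, so O(¬arm_system).
The contrapositive of premise 4 (O(redact_ledger → arm_system)) is O(¬arm_system → ¬redact_ledger), and O(¬arm_system) is already established, so O(¬redact_ledger).
However, F(¬redact_ledger) at premise 7 amounts to O(redact_ledger).
We now have both O(¬redact_ledger) and O(redact_ledger) — redact_ledger is simultaneously obligatory and forbidden, violating the D-axiom.

Inconsistent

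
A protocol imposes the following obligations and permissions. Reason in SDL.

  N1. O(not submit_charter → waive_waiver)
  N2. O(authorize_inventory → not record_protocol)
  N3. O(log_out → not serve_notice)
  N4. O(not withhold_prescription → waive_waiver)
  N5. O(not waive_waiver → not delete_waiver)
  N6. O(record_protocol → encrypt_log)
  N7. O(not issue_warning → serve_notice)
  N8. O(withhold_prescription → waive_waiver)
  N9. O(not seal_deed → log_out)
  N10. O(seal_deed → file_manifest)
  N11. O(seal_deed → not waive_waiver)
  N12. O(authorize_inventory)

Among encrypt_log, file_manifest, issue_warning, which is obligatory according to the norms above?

issue_warning

Premises 4 and 8 cover both cases: O(not withhold_prescription → waive_waiver) and O(withhold_prescription → waive_waiver). Since not withhold_prescription ∨ withhold_prescription is a tautology, O(waive_waiver) follows.
Premise 11, O(seal_deed → not waive_waiver), contraposes to O(waive_waiver → not seal_deed); with O(waive_waiver) we get O(not seal_deed).
Applying K to premise 9 (O(not seal_deed → log_out)) and O(not seal_deed) yields O(log_out).
From O(log_out) and premise 3, O(log_out → not serve_notice), we obtain O(not serve_notice).
The contrapositive of premise 7 (O(not issue_warning → serve_notice)) is O(not serve_notice → issue_warning), and O(not serve_notice) is already established, so O(issue_warning).
So O(issue_warning) holds — issue_warning is obligatory. None of the other listed options is made obligatory by any chain of premises.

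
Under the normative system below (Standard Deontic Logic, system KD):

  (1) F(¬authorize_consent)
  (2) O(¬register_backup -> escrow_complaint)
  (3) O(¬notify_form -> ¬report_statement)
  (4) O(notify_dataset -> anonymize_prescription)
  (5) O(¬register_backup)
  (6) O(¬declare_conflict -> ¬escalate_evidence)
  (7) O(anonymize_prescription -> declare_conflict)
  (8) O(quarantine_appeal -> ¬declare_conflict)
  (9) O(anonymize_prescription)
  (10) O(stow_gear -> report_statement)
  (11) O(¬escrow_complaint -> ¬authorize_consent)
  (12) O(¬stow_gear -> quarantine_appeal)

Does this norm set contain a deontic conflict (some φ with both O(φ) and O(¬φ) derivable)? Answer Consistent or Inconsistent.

Consistent

Premise 11 is O(¬escrow_complaint -> ¬authorize_consent), but O(¬escrow_complaint) is not derivable from the premises, so it does not yield O(¬authorize_consent).
So O(¬authorize_consent) is not derivable, and the apparent clash with O(authorize_consent) does not arise.
A world satisfying every obligation exists (e.g. anonymize_prescription=true, authorize_consent=true, declare_conflict=true, escalate_evidence=false, escrow_complaint=true, notify_dataset=false, notify_form=true, quarantine_appeal=false, register_backup=false, report_statement=true, stow_gear=true); no atom is both obligatory and forbidden, so the set is consistent.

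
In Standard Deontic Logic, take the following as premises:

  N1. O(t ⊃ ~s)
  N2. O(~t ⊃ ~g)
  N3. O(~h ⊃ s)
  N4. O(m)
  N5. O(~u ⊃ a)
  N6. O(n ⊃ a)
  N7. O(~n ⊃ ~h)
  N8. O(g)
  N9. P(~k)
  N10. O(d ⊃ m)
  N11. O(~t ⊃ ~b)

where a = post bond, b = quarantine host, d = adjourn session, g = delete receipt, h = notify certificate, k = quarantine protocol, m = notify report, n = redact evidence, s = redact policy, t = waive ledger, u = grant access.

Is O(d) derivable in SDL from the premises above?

Premise 10 is O(d ⊃ m); even if O(m) held, inferring O(d) would be affirming the consequent — invalid.
No other premise forces O(d). An ideal world satisfying every premise can still have d false, so O(d) is not derivable.

No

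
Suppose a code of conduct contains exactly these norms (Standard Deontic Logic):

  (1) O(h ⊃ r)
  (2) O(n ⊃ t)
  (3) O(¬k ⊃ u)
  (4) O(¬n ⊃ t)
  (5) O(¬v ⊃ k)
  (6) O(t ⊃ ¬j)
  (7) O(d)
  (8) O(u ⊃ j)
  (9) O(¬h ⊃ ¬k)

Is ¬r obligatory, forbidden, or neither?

Forbidden

Premises 2 and 4 cover both cases: O(n ⊃ t) and O(¬n ⊃ t). Since n ∨ ¬n is a tautology, O(t) follows.
Premise 6 is O(t ⊃ ¬j); since O(t), deontic closure gives O(¬j).
Premise 8, O(u ⊃ j), contraposes to O(¬j ⊃ ¬u); with O(¬j) we get O(¬u).
Premise 3, O(¬k ⊃ u), contraposes to O(¬u ⊃ k); with O(¬u) we get O(k).
Premise 9 is O(¬h ⊃ ¬k); contrapositively O(k ⊃ h). Since O(k) holds, K gives O(h).
With premise 1, O(h ⊃ r), the K-axiom yields O(r).
Premises 5, 7 do not contribute to this derivation.
Thus O(r), which is F(¬r): ¬r is forbidden.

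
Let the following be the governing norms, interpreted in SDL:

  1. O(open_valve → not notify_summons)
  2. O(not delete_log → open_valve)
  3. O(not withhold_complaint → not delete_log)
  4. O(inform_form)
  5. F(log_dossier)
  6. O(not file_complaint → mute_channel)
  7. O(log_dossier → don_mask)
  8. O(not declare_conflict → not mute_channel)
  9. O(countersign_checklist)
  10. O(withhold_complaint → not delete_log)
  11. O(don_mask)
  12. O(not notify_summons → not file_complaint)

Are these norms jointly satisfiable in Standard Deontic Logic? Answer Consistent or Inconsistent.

Premise 7 is O(log_dossier → don_mask); even if O(don_mask) held, inferring O(log_dossier) would be affirming the consequent — invalid.
So O(log_dossier) is not derivable, and the apparent clash with O(not log_dossier) does not arise.
A world satisfying every obligation exists (e.g. countersign_checklist=true, declare_conflict=true, delete_log=false, don_mask=true, file_complaint=false, inform_form=true, log_dossier=false, mute_channel=true, notify_summons=false, open_valve=true, withhold_complaint=false); no atom is both obligatory and forbidden, so the set is consistent.

Consistent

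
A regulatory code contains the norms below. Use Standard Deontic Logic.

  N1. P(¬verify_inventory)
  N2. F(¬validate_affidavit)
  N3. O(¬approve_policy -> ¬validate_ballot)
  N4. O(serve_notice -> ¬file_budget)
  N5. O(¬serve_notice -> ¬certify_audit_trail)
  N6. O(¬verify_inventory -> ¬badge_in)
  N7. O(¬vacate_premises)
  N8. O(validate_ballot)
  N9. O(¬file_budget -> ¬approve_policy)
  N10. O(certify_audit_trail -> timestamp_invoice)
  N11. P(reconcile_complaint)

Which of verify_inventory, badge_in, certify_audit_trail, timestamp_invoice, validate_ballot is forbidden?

Premise 8 gives O(validate_ballot).
Premise 3, O(¬approve_policy -> ¬validate_ballot), contraposes to O(validate_ballot -> approve_policy); with O(validate_ballot) we get O(approve_policy).
The contrapositive of premise 9 (O(¬file_budget -> ¬approve_policy)) is O(approve_policy -> file_budget), and O(approve_policy) is already established, so O(file_budget).
The contrapositive of premise 4 (O(serve_notice -> ¬file_budget)) is O(file_budget -> ¬serve_notice), and O(file_budget) is already established, so O(¬serve_notice).
Applying K to premise 5 (O(¬serve_notice -> ¬certify_audit_trail)) and O(¬serve_notice) yields O(¬certify_audit_trail).
So O(¬certify_audit_trail) holds, i.e. certify_audit_trail is forbidden. None of the other listed options is forbidden under the premises.

certify_audit_trail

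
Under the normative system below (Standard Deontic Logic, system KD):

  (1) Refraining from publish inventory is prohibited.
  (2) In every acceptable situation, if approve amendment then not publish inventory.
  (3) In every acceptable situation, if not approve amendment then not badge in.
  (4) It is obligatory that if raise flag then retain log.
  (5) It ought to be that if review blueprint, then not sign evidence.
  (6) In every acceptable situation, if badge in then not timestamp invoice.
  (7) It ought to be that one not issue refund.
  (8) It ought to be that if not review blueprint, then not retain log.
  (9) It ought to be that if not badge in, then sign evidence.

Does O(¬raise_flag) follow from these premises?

Yes

F(¬publish_inventory) at premise 1 means O(publish_inventory).
Premise 2, O(approve_amendment → ¬publish_inventory), contraposes to O(publish_inventory → ¬approve_amendment); with O(publish_inventory) we get O(¬approve_amendment).
With premise 3, O(¬approve_amendment → ¬badge_in), the K-axiom yields O(¬badge_in).
From O(¬badge_in) and premise 9, O(¬badge_in → sign_evidence), we obtain O(sign_evidence).
Premise 5, O(review_blueprint → ¬sign_evidence), contraposes to O(sign_evidence → ¬review_blueprint); with O(sign_evidence) we get O(¬review_blueprint).
Applying K to premise 8 (O(¬review_blueprint → ¬retain_log)) and O(¬review_blueprint) yields O(¬retain_log).
Premise 4 is O(raise_flag → retain_log); contrapositively O(¬retain_log → ¬raise_flag). Since O(¬retain_log) holds, K gives O(¬raise_flag).
Premises 6, 7 do not contribute to this derivation.
So O(¬raise_flag) follows.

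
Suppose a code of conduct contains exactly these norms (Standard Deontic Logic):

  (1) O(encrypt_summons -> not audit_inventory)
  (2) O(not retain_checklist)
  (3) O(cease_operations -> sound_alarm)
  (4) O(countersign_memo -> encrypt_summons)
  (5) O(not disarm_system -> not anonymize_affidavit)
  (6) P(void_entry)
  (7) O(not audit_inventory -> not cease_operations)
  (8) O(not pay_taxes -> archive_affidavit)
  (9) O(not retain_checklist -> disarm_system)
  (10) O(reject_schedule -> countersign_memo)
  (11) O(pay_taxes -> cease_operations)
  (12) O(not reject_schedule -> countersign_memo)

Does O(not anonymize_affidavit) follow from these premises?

Premise 5 is O(not disarm_system -> not anonymize_affidavit), but O(not disarm_system) is not derivable from the premises, so it does not yield O(not anonymize_affidavit).
No other premise forces O(not anonymize_affidavit). An ideal world satisfying every premise can still have not anonymize_affidavit false, so O(not anonymize_affidavit) is not derivable.

No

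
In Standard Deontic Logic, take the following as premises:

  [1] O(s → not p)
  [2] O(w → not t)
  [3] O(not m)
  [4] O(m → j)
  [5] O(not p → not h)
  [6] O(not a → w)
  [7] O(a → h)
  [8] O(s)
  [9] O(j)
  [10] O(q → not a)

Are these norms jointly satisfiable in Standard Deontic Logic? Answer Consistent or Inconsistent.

Premise 4 is O(m → j); even if O(j) held, inferring O(m) would be affirming the consequent — invalid.
So O(m) is not derivable, and the apparent clash with O(not m) does not arise.
A world satisfying every obligation exists (e.g. a=false, h=false, j=true, m=false, p=false, q=false, s=true, t=false, w=true); no atom is both obligatory and forbidden, so the set is consistent.

Consistent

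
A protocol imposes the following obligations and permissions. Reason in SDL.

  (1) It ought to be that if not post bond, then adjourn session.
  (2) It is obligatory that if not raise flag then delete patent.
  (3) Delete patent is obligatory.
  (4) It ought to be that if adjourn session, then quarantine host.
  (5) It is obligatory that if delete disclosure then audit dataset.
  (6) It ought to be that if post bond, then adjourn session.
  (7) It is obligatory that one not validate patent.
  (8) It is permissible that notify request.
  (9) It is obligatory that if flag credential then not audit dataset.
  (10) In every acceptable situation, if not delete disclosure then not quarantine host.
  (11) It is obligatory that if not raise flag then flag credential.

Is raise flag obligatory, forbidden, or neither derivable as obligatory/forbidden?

Premises 6 and 1 cover both cases: O(post_bond → adjourn_session) and O(¬post_bond → adjourn_session). Since post_bond ∨ ¬post_bond is a tautology, O(adjourn_session) follows.
Applying K to premise 4 (O(adjourn_session → quarantine_host)) and O(adjourn_session) yields O(quarantine_host).
The contrapositive of premise 10 (O(¬delete_disclosure → ¬quarantine_host)) is O(quarantine_host → delete_disclosure), and O(quarantine_host) is already established, so O(delete_disclosure).
From O(delete_disclosure) and premise 5, O(delete_disclosure → audit_dataset), we obtain O(audit_dataset).
Premise 9 is O(flag_credential → ¬audit_dataset); contrapositively O(audit_dataset → ¬flag_credential). Since O(audit_dataset) holds, K gives O(¬flag_credential).
Premise 11, O(¬raise_flag → flag_credential), contraposes to O(¬flag_credential → raise_flag); with O(¬flag_credential) we get O(raise_flag).
Premises 2, 3, 7, 8 do not contribute to this derivation.
Hence raise_flag is obligatory.

Obligatory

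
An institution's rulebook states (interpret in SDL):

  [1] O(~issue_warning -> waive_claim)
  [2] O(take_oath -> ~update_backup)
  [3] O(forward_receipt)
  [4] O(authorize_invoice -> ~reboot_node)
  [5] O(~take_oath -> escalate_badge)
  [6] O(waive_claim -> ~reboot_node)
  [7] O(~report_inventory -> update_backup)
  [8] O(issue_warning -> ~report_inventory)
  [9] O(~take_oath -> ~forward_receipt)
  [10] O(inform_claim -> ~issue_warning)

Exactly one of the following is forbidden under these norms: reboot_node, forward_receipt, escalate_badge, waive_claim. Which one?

reboot_node

Premise 3 gives O(forward_receipt).
Premise 9, O(~take_oath -> ~forward_receipt), contraposes to O(forward_receipt -> take_oath); with O(forward_receipt) we get O(take_oath).
Premise 2 is O(take_oath -> ~update_backup); since O(take_oath), deontic closure gives O(~update_backup).
Premise 7, O(~report_inventory -> update_backup), contraposes to O(~update_backup -> report_inventory); with O(~update_backup) we get O(report_inventory).
Premise 8, O(issue_warning -> ~report_inventory), contraposes to O(report_inventory -> ~issue_warning); with O(report_inventory) we get O(~issue_warning).
With premise 1, O(~issue_warning -> waive_claim), the K-axiom yields O(waive_claim).
From O(waive_claim) and premise 6, O(waive_claim -> ~reboot_node), we obtain O(~reboot_node).
So O(~reboot_node) holds, i.e. reboot_node is forbidden. None of the other listed options is forbidden under the premises.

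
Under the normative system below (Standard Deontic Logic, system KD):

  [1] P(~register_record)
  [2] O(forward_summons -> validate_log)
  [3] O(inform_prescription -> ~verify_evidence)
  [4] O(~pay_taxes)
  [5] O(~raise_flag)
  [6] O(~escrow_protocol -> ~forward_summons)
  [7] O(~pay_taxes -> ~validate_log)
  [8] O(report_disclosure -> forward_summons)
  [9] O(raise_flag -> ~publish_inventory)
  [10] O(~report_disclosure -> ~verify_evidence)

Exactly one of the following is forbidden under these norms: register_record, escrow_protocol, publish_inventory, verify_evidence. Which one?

From premise 4 we have O(~pay_taxes).
With premise 7, O(~pay_taxes -> ~validate_log), the K-axiom yields O(~validate_log).
Premise 2 is O(forward_summons -> validate_log); contrapositively O(~validate_log -> ~forward_summons). Since O(~validate_log) holds, K gives O(~forward_summons).
Premise 8, O(report_disclosure -> forward_summons), contraposes to O(~forward_summons -> ~report_disclosure); with O(~forward_summons) we get O(~report_disclosure).
With premise 10, O(~report_disclosure -> ~verify_evidence), the K-axiom yields O(~verify_evidence).
So O(~verify_evidence) holds, i.e. verify_evidence is forbidden. None of the other listed options is forbidden under the premises.

verify_evidence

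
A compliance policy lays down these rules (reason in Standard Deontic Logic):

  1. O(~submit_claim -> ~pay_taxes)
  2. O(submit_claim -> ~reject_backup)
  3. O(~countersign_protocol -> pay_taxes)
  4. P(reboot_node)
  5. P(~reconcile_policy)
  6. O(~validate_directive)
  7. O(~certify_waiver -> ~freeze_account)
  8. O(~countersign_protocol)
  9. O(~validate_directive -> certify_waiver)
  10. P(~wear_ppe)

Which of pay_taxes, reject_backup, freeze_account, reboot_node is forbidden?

Premise 8 states O(~countersign_protocol) outright.
From O(~countersign_protocol) and premise 3, O(~countersign_protocol -> pay_taxes), we obtain O(pay_taxes).
The contrapositive of premise 1 (O(~submit_claim -> ~pay_taxes)) is O(pay_taxes -> submit_claim), and O(pay_taxes) is already established, so O(submit_claim).
With premise 2, O(submit_claim -> ~reject_backup), the K-axiom yields O(~reject_backup).
So O(~reject_backup) holds, i.e. reject_backup is forbidden. None of the other listed options is forbidden under the premises.

reject_backup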